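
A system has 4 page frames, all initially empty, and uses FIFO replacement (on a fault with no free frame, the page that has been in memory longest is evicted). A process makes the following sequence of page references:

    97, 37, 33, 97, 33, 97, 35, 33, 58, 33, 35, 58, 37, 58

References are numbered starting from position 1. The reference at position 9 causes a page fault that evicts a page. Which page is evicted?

97

pos 1: 97: miss, frames {97}
pos 2: 37: miss, frames {97,37}
pos 3: 33: miss, frames {97,37,33}
pos 4: 97: hit
pos 5: 33: hit
pos 6: 97: hit
pos 7: 35: miss, frames {97,37,33,35}
pos 8: 33: hit
pos 9: 58: miss, evict 97, frames {37,33,35,58}
At position 9, page 97 is evicted.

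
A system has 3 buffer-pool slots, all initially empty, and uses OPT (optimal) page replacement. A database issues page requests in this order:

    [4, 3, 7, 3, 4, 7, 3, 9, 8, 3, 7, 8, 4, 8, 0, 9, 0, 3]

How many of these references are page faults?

8

4: miss, frames (4)
3: miss, frames (4 3)
7: miss, frames (4 3 7)
3: hit
4: hit
7: hit
3: hit
9: miss, evict 4, frames (3 7 9)
8: miss, evict 9, frames (3 7 8)
3: hit
7: hit
8: hit
4: miss, evict 7, frames (3 8 4)
8: hit
0: miss, evict 4, frames (3 8 0)
9: miss, evict 8, frames (3 0 9)
0: hit
3: hit
Page faults: 8.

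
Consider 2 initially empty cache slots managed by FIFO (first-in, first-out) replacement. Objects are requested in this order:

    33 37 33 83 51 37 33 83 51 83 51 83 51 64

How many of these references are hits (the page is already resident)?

5

33 → fault, frames (33)
37 → fault, frames (33 37)
33 → hit
83 → fault, evict 33, frames (37 83)
51 → fault, evict 37, frames (83 51)
37 → fault, evict 83, frames (51 37)
33 → fault, evict 51, frames (37 33)
83 → fault, evict 37, frames (33 83)
51 → fault, evict 33, frames (83 51)
83 → hit
51 → hit
83 → hit
51 → hit
64 → fault, evict 83, frames (51 64)
Hits: 5.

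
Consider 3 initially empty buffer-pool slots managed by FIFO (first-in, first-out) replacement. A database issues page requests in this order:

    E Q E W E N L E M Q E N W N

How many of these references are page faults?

10

E → miss, frames [E]
Q → miss, frames [E, Q]
E → hit
W → miss, frames [E, Q, W]
E → hit
N → miss, evict E, frames [Q, W, N]
L → miss, evict Q, frames [W, N, L]
E → miss, evict W, frames [N, L, E]
M → miss, evict N, frames [L, E, M]
Q → miss, evict L, frames [E, M, Q]
E → hit
N → miss, evict E, frames [M, Q, N]
W → miss, evict M, frames [Q, N, W]
N → hit
Page faults: 10.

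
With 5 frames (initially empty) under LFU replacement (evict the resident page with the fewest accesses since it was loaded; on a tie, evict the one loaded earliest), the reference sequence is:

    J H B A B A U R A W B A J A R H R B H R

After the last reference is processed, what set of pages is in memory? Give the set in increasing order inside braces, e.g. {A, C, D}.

{A, B, H, J, R}

J: fault, frames {J}
H: fault, frames {J,H}
B: fault, frames {J,H,B}
A: fault, frames {J,H,B,A}
B: hit
A: hit
U: fault, frames {J,H,B,A,U}
R: fault, evict J, frames {H,B,A,U,R}
A: hit
W: fault, evict H, frames {B,A,U,R,W}
B: hit
A: hit
J: fault, evict U, frames {B,A,R,W,J}
A: hit
R: hit
H: fault, evict W, frames {B,A,R,J,H}
R: hit
B: hit
H: hit
R: hit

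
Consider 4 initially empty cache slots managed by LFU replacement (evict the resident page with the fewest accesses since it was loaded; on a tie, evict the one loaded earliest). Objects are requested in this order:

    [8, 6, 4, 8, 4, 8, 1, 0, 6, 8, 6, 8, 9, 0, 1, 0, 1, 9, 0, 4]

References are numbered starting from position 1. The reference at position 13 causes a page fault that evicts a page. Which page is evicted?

pos 1: 8 → fault, frames (8)
pos 2: 6 → fault, frames (8 6)
pos 3: 4 → fault, frames (8 6 4)
pos 4: 8 → hit
pos 5: 4 → hit
pos 6: 8 → hit
pos 7: 1 → fault, frames (8 6 4 1)
pos 8: 0 → fault, evict 6, frames (8 4 1 0)
pos 9: 6 → fault, evict 1, frames (8 4 0 6)
pos 10: 8 → hit
pos 11: 6 → hit
pos 12: 8 → hit
pos 13: 9 → fault, evict 0, frames (8 4 6 9)
At position 13, page 0 is evicted.

0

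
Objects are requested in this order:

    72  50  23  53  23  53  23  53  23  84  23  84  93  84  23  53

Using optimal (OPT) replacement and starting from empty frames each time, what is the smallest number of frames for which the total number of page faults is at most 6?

4

f=1: 16 faults
f=2: 8 faults
f=3: 7 faults
f=4: 6 faults
f=5: 6 faults
f=6: 6 faults
Smallest f with faults ≤ 6 is 4.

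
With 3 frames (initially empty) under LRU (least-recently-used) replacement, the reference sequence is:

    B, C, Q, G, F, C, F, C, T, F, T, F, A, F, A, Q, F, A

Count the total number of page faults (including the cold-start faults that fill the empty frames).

B: fault, frames {B}
C: fault, frames {B,C}
Q: fault, frames {B,C,Q}
G: fault, evict B, frames {C,Q,G}
F: fault, evict C, frames {Q,G,F}
C: fault, evict Q, frames {G,F,C}
F: hit
C: hit
T: fault, evict G, frames {F,C,T}
F: hit
T: hit
F: hit
A: fault, evict C, frames {T,F,A}
F: hit
A: hit
Q: fault, evict T, frames {F,A,Q}
F: hit
A: hit
Page faults: 9.

9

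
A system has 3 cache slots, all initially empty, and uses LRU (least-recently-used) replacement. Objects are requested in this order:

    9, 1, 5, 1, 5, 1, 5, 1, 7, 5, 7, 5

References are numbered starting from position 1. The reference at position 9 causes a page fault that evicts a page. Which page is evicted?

9

pos 1: 9: miss, frames [9]
pos 2: 1: miss, frames [9, 1]
pos 3: 5: miss, frames [9, 1, 5]
pos 4: 1: hit
pos 5: 5: hit
pos 6: 1: hit
pos 7: 5: hit
pos 8: 1: hit
pos 9: 7: miss, evict 9, frames [5, 1, 7]
At position 9, page 9 is evicted.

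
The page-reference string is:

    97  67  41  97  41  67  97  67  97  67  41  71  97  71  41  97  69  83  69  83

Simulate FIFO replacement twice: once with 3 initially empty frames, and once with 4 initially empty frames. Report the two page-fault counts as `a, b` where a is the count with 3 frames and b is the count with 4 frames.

3 frames: F F F . . . . . . . . F F . . . F F . . → 7 faults.
4 frames: F F F . . . . . . . . F . . . . F F . . → 6 faults.
6 < 7: adding a frame reduced faults, as is typical.

7, 6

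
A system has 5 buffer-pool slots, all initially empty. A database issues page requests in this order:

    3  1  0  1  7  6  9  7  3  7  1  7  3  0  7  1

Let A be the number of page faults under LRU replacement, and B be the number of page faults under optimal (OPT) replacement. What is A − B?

Under LRU: F F F . F F F . F . . . . F . . → 8 faults.
Under OPT: F F F . F F F . . . . . . . . . → 6 faults.
A − B = 8 − 6 = 2.

2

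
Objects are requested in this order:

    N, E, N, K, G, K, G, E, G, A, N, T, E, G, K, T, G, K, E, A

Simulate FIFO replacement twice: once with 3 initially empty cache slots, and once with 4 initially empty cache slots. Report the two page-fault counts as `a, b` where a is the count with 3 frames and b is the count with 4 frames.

13, 11

3 frames: F F . F F . . . . F F F F F F F . . F F → 13 faults.
4 frames: F F . F F . . . . F F F F F F . . . . F → 11 faults.
11 < 13: adding a frame reduced faults, as is typical.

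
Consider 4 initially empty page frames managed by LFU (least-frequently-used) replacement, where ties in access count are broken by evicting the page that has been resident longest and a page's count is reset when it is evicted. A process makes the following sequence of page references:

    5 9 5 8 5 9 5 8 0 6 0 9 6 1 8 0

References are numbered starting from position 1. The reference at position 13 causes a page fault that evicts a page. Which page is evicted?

0

pos 1: 5: fault, frames [5]
pos 2: 9: fault, frames [5, 9]
pos 3: 5: hit
pos 4: 8: fault, frames [5, 9, 8]
pos 5: 5: hit
pos 6: 9: hit
pos 7: 5: hit
pos 8: 8: hit
pos 9: 0: fault, frames [5, 9, 8, 0]
pos 10: 6: fault, evict 0, frames [5, 9, 8, 6]
pos 11: 0: fault, evict 6, frames [5, 9, 8, 0]
pos 12: 9: hit
pos 13: 6: fault, evict 0, frames [5, 9, 8, 6]
At position 13, page 0 is evicted.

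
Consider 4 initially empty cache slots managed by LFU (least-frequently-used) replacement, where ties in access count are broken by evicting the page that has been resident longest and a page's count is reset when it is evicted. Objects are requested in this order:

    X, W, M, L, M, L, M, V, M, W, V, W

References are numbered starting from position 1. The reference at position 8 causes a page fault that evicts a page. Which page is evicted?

pos 1: X: fault, frames (X)
pos 2: W: fault, frames (X W)
pos 3: M: fault, frames (X W M)
pos 4: L: fault, frames (X W M L)
pos 5: M: hit
pos 6: L: hit
pos 7: M: hit
pos 8: V: fault, evict X, frames (W M L V)
At position 8, page X is evicted.

X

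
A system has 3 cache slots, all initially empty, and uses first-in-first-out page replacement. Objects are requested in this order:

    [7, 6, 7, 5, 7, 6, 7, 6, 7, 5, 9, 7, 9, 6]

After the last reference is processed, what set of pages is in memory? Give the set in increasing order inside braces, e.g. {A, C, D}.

7: fault, frames {7}
6: fault, frames {7,6}
7: hit
5: fault, frames {7,6,5}
7: hit
6: hit
7: hit
6: hit
7: hit
5: hit
9: fault, evict 7, frames {6,5,9}
7: fault, evict 6, frames {5,9,7}
9: hit
6: fault, evict 5, frames {9,7,6}

{6, 7, 9}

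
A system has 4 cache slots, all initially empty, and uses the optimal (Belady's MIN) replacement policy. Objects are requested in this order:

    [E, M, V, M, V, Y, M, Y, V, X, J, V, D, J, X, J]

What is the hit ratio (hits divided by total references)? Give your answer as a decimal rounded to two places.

E -> fault, frames {E}
M -> fault, frames {E,M}
V -> fault, frames {E,M,V}
M -> hit
V -> hit
Y -> fault, frames {E,M,V,Y}
M -> hit
Y -> hit
V -> hit
X -> fault, evict Y, frames {E,M,V,X}
J -> fault, evict M, frames {E,V,X,J}
V -> hit
D -> fault, evict V, frames {E,X,J,D}
J -> hit
X -> hit
J -> hit
Hits: 9 of 16 references → 9/16 = 0.5625.

0.56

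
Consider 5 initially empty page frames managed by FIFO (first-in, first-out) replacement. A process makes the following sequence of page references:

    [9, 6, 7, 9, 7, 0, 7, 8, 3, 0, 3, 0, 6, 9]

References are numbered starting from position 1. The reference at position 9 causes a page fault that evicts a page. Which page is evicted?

pos 1: 9 -> fault, frames [9]
pos 2: 6 -> fault, frames [9, 6]
pos 3: 7 -> fault, frames [9, 6, 7]
pos 4: 9 -> hit
pos 5: 7 -> hit
pos 6: 0 -> fault, frames [9, 6, 7, 0]
pos 7: 7 -> hit
pos 8: 8 -> fault, frames [9, 6, 7, 0, 8]
pos 9: 3 -> fault, evict 9, frames [6, 7, 0, 8, 3]
At position 9, page 9 is evicted.

9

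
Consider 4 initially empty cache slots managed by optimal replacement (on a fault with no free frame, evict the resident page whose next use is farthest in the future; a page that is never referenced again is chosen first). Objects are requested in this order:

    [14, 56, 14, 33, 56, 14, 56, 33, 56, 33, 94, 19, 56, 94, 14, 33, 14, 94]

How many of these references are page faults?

14 → fault, frames [14]
56 → fault, frames [14, 56]
14 → hit
33 → fault, frames [14, 56, 33]
56 → hit
14 → hit
56 → hit
33 → hit
56 → hit
33 → hit
94 → fault, frames [14, 56, 33, 94]
19 → fault, evict 33, frames [14, 56, 94, 19]
56 → hit
94 → hit
14 → hit
33 → fault, evict 19, frames [14, 56, 94, 33]
14 → hit
94 → hit
Page faults: 6.

6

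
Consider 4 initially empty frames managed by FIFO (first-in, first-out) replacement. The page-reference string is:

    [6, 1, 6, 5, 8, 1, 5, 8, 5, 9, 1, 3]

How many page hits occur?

6 -> miss, frames (6)
1 -> miss, frames (6 1)
6 -> hit
5 -> miss, frames (6 1 5)
8 -> miss, frames (6 1 5 8)
1 -> hit
5 -> hit
8 -> hit
5 -> hit
9 -> miss, evict 6, frames (1 5 8 9)
1 -> hit
3 -> miss, evict 1, frames (5 8 9 3)
Hits: 6.

6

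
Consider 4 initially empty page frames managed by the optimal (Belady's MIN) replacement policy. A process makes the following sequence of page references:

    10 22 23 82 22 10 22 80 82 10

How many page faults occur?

10 → miss, frames {10}
22 → miss, frames {10,22}
23 → miss, frames {10,22,23}
82 → miss, frames {10,22,23,82}
22 → hit
10 → hit
22 → hit
80 → miss, evict 23, frames {10,22,82,80}
82 → hit
10 → hit
Page faults: 5.

5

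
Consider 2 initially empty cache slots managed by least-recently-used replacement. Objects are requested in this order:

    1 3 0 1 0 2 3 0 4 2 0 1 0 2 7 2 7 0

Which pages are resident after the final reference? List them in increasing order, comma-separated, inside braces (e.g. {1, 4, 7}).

{0, 7}

1 -> fault, frames {1}
3 -> fault, frames {1,3}
0 -> fault, evict 1, frames {3,0}
1 -> fault, evict 3, frames {0,1}
0 -> hit
2 -> fault, evict 1, frames {0,2}
3 -> fault, evict 0, frames {2,3}
0 -> fault, evict 2, frames {3,0}
4 -> fault, evict 3, frames {0,4}
2 -> fault, evict 0, frames {4,2}
0 -> fault, evict 4, frames {2,0}
1 -> fault, evict 2, frames {0,1}
0 -> hit
2 -> fault, evict 1, frames {0,2}
7 -> fault, evict 0, frames {2,7}
2 -> hit
7 -> hit
0 -> fault, evict 2, frames {7,0}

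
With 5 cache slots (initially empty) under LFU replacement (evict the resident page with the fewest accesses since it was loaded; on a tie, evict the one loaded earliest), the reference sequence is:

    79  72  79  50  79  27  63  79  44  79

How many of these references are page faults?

6

79 -> fault, frames (79)
72 -> fault, frames (79 72)
79 -> hit
50 -> fault, frames (79 72 50)
79 -> hit
27 -> fault, frames (79 72 50 27)
63 -> fault, frames (79 72 50 27 63)
79 -> hit
44 -> fault, evict 72, frames (79 50 27 63 44)
79 -> hit
Page faults: 6.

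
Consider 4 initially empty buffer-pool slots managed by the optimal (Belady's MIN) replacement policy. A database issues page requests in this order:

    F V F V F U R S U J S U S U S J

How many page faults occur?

6

F → miss, frames {F}
V → miss, frames {F,V}
F → hit
V → hit
F → hit
U → miss, frames {F,V,U}
R → miss, frames {F,V,U,R}
S → miss, evict R, frames {F,V,U,S}
U → hit
J → miss, evict V, frames {F,U,S,J}
S → hit
U → hit
S → hit
U → hit
S → hit
J → hit
Page faults: 6.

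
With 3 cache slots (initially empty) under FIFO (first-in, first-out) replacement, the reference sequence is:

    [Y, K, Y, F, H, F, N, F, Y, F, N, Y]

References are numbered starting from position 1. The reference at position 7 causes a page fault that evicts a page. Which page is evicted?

K

pos 1: Y -> fault, frames {Y}
pos 2: K -> fault, frames {Y,K}
pos 3: Y -> hit
pos 4: F -> fault, frames {Y,K,F}
pos 5: H -> fault, evict Y, frames {K,F,H}
pos 6: F -> hit
pos 7: N -> fault, evict K, frames {F,H,N}
At position 7, page K is evicted.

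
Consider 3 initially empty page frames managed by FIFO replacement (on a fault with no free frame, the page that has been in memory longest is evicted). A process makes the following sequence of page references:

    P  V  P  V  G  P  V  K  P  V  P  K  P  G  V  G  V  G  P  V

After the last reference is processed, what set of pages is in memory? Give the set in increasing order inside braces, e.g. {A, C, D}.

{G, P, V}

P → fault, frames (P)
V → fault, frames (P V)
P → hit
V → hit
G → fault, frames (P V G)
P → hit
V → hit
K → fault, evict P, frames (V G K)
P → fault, evict V, frames (G K P)
V → fault, evict G, frames (K P V)
P → hit
K → hit
P → hit
G → fault, evict K, frames (P V G)
V → hit
G → hit
V → hit
G → hit
P → hit
V → hit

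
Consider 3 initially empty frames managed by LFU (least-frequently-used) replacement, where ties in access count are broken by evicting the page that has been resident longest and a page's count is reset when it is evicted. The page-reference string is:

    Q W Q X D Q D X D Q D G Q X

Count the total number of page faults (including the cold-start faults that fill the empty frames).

6

Q: miss, frames (Q)
W: miss, frames (Q W)
Q: hit
X: miss, frames (Q W X)
D: miss, evict W, frames (Q X D)
Q: hit
D: hit
X: hit
D: hit
Q: hit
D: hit
G: miss, evict X, frames (Q D G)
Q: hit
X: miss, evict G, frames (Q D X)
Page faults: 6.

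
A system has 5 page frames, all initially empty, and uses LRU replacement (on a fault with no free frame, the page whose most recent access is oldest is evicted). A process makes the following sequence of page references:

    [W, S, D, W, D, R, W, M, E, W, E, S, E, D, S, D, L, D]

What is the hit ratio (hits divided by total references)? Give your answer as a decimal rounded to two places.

0.50

W → miss, frames {W}
S → miss, frames {W,S}
D → miss, frames {W,S,D}
W → hit
D → hit
R → miss, frames {S,W,D,R}
W → hit
M → miss, frames {S,D,R,W,M}
E → miss, evict S, frames {D,R,W,M,E}
W → hit
E → hit
S → miss, evict D, frames {R,M,W,E,S}
E → hit
D → miss, evict R, frames {M,W,S,E,D}
S → hit
D → hit
L → miss, evict M, frames {W,E,S,D,L}
D → hit
Hits: 9 of 18 references → 9/18 = 0.5000.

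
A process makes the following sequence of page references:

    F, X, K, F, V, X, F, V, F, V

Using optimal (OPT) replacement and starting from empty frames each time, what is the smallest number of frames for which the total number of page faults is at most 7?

f=1: 10 faults
f=2: 6 faults
f=3: 4 faults
f=4: 4 faults
Smallest f with faults ≤ 7 is 2.

2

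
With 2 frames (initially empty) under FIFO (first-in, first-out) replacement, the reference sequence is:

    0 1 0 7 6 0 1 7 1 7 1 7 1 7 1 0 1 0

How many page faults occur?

0 → miss, frames [0]
1 → miss, frames [0, 1]
0 → hit
7 → miss, evict 0, frames [1, 7]
6 → miss, evict 1, frames [7, 6]
0 → miss, evict 7, frames [6, 0]
1 → miss, evict 6, frames [0, 1]
7 → miss, evict 0, frames [1, 7]
1 → hit
7 → hit
1 → hit
7 → hit
1 → hit
7 → hit
1 → hit
0 → miss, evict 1, frames [7, 0]
1 → miss, evict 7, frames [0, 1]
0 → hit
Page faults: 9.

9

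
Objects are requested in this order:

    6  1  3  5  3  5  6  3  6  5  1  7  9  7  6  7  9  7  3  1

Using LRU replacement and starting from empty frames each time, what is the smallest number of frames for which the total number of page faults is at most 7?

f=1: 20 faults
f=2: 14 faults
f=3: 11 faults
f=4: 9 faults
f=5: 7 faults
f=6: 6 faults
Smallest f with faults ≤ 7 is 5.

5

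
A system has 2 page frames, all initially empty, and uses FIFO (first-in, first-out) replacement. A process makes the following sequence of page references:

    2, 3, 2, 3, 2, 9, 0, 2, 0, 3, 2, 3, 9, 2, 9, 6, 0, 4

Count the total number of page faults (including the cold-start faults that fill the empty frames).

11

2 → fault, frames (2)
3 → fault, frames (2 3)
2 → hit
3 → hit
2 → hit
9 → fault, evict 2, frames (3 9)
0 → fault, evict 3, frames (9 0)
2 → fault, evict 9, frames (0 2)
0 → hit
3 → fault, evict 0, frames (2 3)
2 → hit
3 → hit
9 → fault, evict 2, frames (3 9)
2 → fault, evict 3, frames (9 2)
9 → hit
6 → fault, evict 9, frames (2 6)
0 → fault, evict 2, frames (6 0)
4 → fault, evict 6, frames (0 4)
Page faults: 11.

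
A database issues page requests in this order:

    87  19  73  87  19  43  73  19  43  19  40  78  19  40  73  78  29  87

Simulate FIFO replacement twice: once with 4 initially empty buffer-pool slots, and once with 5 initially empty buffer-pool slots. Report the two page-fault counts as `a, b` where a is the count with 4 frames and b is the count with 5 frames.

10, 8

4 frames: F F F . . F . . . . F F F . F . F F → 10 faults.
5 frames: F F F . . F . . . . F F . . . . F F → 8 faults.
8 < 10: adding a frame reduced faults, as is typical.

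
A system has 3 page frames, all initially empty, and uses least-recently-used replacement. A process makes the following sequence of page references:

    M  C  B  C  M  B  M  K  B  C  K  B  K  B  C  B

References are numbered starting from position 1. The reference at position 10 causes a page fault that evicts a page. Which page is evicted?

pos 1: M → miss, frames (M)
pos 2: C → miss, frames (M C)
pos 3: B → miss, frames (M C B)
pos 4: C → hit
pos 5: M → hit
pos 6: B → hit
pos 7: M → hit
pos 8: K → miss, evict C, frames (B M K)
pos 9: B → hit
pos 10: C → miss, evict M, frames (K B C)
At position 10, page M is evicted.

M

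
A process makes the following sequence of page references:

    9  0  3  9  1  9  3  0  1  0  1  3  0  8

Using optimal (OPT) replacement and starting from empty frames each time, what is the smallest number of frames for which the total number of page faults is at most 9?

f=1: 14 faults
f=2: 8 faults
f=3: 6 faults
f=4: 5 faults
f=5: 5 faults
Smallest f with faults ≤ 9 is 2.

2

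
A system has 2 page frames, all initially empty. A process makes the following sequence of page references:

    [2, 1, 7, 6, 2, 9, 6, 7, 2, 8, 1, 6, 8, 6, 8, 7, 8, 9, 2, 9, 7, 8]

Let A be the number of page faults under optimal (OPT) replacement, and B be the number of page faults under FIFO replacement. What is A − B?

-3

Under OPT: F F F F . F . F F F F . F . . F . F F . F F → 15 faults.
Under FIFO: F F F F F F F F F F F F F . . F . F F . F F → 18 faults.
A − B = 15 − 18 = -3.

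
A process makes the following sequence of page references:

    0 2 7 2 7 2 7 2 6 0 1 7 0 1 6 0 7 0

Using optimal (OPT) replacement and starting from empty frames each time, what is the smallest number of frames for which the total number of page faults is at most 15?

f=1: 18 faults
f=2: 9 faults
f=3: 6 faults
f=4: 5 faults
f=5: 5 faults
Smallest f with faults ≤ 15 is 2.

2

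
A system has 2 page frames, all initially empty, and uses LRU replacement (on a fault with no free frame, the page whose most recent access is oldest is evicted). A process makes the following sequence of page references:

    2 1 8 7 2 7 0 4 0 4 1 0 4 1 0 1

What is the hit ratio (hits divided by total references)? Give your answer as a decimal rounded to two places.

0.25

2 -> fault, frames {2}
1 -> fault, frames {2,1}
8 -> fault, evict 2, frames {1,8}
7 -> fault, evict 1, frames {8,7}
2 -> fault, evict 8, frames {7,2}
7 -> hit
0 -> fault, evict 2, frames {7,0}
4 -> fault, evict 7, frames {0,4}
0 -> hit
4 -> hit
1 -> fault, evict 0, frames {4,1}
0 -> fault, evict 4, frames {1,0}
4 -> fault, evict 1, frames {0,4}
1 -> fault, evict 0, frames {4,1}
0 -> fault, evict 4, frames {1,0}
1 -> hit
Hits: 4 of 16 references → 4/16 = 0.2500.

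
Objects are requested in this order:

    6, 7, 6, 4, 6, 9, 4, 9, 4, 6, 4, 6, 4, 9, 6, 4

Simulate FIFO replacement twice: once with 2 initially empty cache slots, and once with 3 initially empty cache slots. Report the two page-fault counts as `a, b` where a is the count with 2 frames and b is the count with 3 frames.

9, 5

2 frames: F F . F F F F . . F . . . F . F → 9 faults.
3 frames: F F . F . F . . . F . . . . . . → 5 faults.
5 < 9: adding a frame reduced faults, as is typical.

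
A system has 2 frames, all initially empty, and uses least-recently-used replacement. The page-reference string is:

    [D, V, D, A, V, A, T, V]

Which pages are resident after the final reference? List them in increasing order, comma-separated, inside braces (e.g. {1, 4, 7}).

D → miss, frames (D)
V → miss, frames (D V)
D → hit
A → miss, evict V, frames (D A)
V → miss, evict D, frames (A V)
A → hit
T → miss, evict V, frames (A T)
V → miss, evict A, frames (T V)

{T, V}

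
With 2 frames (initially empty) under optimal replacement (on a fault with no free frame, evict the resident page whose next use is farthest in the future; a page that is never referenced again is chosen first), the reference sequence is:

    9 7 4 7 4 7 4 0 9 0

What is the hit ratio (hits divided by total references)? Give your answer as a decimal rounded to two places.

0.50

9: miss, frames (9)
7: miss, frames (9 7)
4: miss, evict 9, frames (7 4)
7: hit
4: hit
7: hit
4: hit
0: miss, evict 4, frames (7 0)
9: miss, evict 7, frames (0 9)
0: hit
Hits: 5 of 10 references → 5/10 = 0.5000.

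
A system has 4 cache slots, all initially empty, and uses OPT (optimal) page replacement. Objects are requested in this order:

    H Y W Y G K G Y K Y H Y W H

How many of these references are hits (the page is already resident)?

H → fault, frames [H]
Y → fault, frames [H, Y]
W → fault, frames [H, Y, W]
Y → hit
G → fault, frames [H, Y, W, G]
K → fault, evict W, frames [H, Y, G, K]
G → hit
Y → hit
K → hit
Y → hit
H → hit
Y → hit
W → fault, evict K, frames [H, Y, G, W]
H → hit
Hits: 8.

8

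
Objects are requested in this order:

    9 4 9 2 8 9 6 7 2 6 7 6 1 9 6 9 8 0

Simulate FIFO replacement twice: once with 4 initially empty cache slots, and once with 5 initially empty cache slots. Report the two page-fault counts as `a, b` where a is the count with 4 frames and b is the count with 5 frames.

10, 9

4 frames: F F . F F . F F . . . . F F . . F F → 10 faults.
5 frames: F F . F F . F F . . . . F F . . . F → 9 faults.
9 < 10: adding a frame reduced faults, as is typical.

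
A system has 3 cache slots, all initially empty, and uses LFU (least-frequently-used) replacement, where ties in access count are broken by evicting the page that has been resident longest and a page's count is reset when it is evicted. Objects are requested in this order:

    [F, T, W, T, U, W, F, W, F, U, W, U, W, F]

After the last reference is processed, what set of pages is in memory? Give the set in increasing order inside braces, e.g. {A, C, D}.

F: fault, frames {F}
T: fault, frames {F,T}
W: fault, frames {F,T,W}
T: hit
U: fault, evict F, frames {T,W,U}
W: hit
F: fault, evict U, frames {T,W,F}
W: hit
F: hit
U: fault, evict T, frames {W,F,U}
W: hit
U: hit
W: hit
F: hit

{F, U, W}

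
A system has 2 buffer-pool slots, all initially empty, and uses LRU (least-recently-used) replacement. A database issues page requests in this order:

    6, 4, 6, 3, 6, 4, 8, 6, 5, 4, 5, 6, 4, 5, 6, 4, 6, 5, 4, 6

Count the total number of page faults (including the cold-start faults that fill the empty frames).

16

6 -> miss, frames (6)
4 -> miss, frames (6 4)
6 -> hit
3 -> miss, evict 4, frames (6 3)
6 -> hit
4 -> miss, evict 3, frames (6 4)
8 -> miss, evict 6, frames (4 8)
6 -> miss, evict 4, frames (8 6)
5 -> miss, evict 8, frames (6 5)
4 -> miss, evict 6, frames (5 4)
5 -> hit
6 -> miss, evict 4, frames (5 6)
4 -> miss, evict 5, frames (6 4)
5 -> miss, evict 6, frames (4 5)
6 -> miss, evict 4, frames (5 6)
4 -> miss, evict 5, frames (6 4)
6 -> hit
5 -> miss, evict 4, frames (6 5)
4 -> miss, evict 6, frames (5 4)
6 -> miss, evict 5, frames (4 6)
Page faults: 16.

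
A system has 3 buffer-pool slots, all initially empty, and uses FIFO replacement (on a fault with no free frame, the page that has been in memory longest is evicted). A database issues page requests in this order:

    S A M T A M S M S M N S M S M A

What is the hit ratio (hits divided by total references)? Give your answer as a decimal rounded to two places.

S -> fault, frames {S}
A -> fault, frames {S,A}
M -> fault, frames {S,A,M}
T -> fault, evict S, frames {A,M,T}
A -> hit
M -> hit
S -> fault, evict A, frames {M,T,S}
M -> hit
S -> hit
M -> hit
N -> fault, evict M, frames {T,S,N}
S -> hit
M -> fault, evict T, frames {S,N,M}
S -> hit
M -> hit
A -> fault, evict S, frames {N,M,A}
Hits: 8 of 16 references → 8/16 = 0.5000.

0.50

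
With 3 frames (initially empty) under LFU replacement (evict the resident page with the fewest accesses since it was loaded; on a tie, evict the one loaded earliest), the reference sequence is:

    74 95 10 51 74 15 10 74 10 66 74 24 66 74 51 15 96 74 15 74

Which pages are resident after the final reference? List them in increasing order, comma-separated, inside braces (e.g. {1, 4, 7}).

74 -> miss, frames (74)
95 -> miss, frames (74 95)
10 -> miss, frames (74 95 10)
51 -> miss, evict 74, frames (95 10 51)
74 -> miss, evict 95, frames (10 51 74)
15 -> miss, evict 10, frames (51 74 15)
10 -> miss, evict 51, frames (74 15 10)
74 -> hit
10 -> hit
66 -> miss, evict 15, frames (74 10 66)
74 -> hit
24 -> miss, evict 66, frames (74 10 24)
66 -> miss, evict 24, frames (74 10 66)
74 -> hit
51 -> miss, evict 66, frames (74 10 51)
15 -> miss, evict 51, frames (74 10 15)
96 -> miss, evict 15, frames (74 10 96)
74 -> hit
15 -> miss, evict 96, frames (74 10 15)
74 -> hit

{10, 15, 74}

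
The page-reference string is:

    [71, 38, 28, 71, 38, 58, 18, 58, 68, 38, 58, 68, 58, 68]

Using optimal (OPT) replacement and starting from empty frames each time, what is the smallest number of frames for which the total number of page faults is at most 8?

3

f=1: 14 faults
f=2: 9 faults
f=3: 6 faults
f=4: 6 faults
f=5: 6 faults
f=6: 6 faults
Smallest f with faults ≤ 8 is 3.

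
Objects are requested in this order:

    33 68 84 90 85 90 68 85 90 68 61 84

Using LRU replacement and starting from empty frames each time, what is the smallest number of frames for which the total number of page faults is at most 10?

f=1: 12 faults
f=2: 11 faults
f=3: 8 faults
f=4: 7 faults
f=5: 6 faults
f=6: 6 faults
Smallest f with faults ≤ 10 is 3.

3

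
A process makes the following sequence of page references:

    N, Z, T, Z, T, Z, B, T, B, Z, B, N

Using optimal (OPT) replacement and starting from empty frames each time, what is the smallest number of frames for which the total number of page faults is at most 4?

f=1: 12 faults
f=2: 6 faults
f=3: 5 faults
f=4: 4 faults
Smallest f with faults ≤ 4 is 4.

4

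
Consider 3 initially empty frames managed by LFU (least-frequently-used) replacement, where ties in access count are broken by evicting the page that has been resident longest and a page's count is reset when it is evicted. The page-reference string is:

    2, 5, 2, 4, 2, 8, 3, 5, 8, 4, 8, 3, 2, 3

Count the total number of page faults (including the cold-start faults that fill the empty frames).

2 -> miss, frames [2]
5 -> miss, frames [2, 5]
2 -> hit
4 -> miss, frames [2, 5, 4]
2 -> hit
8 -> miss, evict 5, frames [2, 4, 8]
3 -> miss, evict 4, frames [2, 8, 3]
5 -> miss, evict 8, frames [2, 3, 5]
8 -> miss, evict 3, frames [2, 5, 8]
4 -> miss, evict 5, frames [2, 8, 4]
8 -> hit
3 -> miss, evict 4, frames [2, 8, 3]
2 -> hit
3 -> hit
Page faults: 9.

9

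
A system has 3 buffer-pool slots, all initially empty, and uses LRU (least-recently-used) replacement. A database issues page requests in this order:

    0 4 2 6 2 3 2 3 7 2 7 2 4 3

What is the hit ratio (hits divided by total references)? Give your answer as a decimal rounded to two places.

0: miss, frames [0]
4: miss, frames [0, 4]
2: miss, frames [0, 4, 2]
6: miss, evict 0, frames [4, 2, 6]
2: hit
3: miss, evict 4, frames [6, 2, 3]
2: hit
3: hit
7: miss, evict 6, frames [2, 3, 7]
2: hit
7: hit
2: hit
4: miss, evict 3, frames [7, 2, 4]
3: miss, evict 7, frames [2, 4, 3]
Hits: 6 of 14 references → 6/14 = 0.4286.

0.43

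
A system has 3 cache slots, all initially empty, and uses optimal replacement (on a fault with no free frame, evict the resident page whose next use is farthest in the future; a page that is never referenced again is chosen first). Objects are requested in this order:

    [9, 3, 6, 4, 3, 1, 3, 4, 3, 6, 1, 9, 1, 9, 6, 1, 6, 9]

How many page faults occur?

9 → fault, frames (9)
3 → fault, frames (9 3)
6 → fault, frames (9 3 6)
4 → fault, evict 9, frames (3 6 4)
3 → hit
1 → fault, evict 6, frames (3 4 1)
3 → hit
4 → hit
3 → hit
6 → fault, evict 4, frames (3 1 6)
1 → hit
9 → fault, evict 3, frames (1 6 9)
1 → hit
9 → hit
6 → hit
1 → hit
6 → hit
9 → hit
Page faults: 7.

7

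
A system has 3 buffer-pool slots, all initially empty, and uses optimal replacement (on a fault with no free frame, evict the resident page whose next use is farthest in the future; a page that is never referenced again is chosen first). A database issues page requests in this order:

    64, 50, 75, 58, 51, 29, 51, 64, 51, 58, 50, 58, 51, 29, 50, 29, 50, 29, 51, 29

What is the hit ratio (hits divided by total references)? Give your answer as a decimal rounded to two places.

64: miss, frames [64]
50: miss, frames [64, 50]
75: miss, frames [64, 50, 75]
58: miss, evict 75, frames [64, 50, 58]
51: miss, evict 50, frames [64, 58, 51]
29: miss, evict 58, frames [64, 51, 29]
51: hit
64: hit
51: hit
58: miss, evict 64, frames [51, 29, 58]
50: miss, evict 29, frames [51, 58, 50]
58: hit
51: hit
29: miss, evict 58, frames [51, 50, 29]
50: hit
29: hit
50: hit
29: hit
51: hit
29: hit
Hits: 11 of 20 references → 11/20 = 0.5500.

0.55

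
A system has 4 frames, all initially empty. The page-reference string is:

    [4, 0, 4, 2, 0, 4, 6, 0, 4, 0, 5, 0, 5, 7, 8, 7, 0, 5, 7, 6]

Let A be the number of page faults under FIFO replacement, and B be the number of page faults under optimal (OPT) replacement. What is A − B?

1

Under FIFO: F F . F . . F . . . F . . F F . F . . F → 9 faults.
Under OPT: F F . F . . F . . . F . . F F . . . . F → 8 faults.
A − B = 9 − 8 = 1.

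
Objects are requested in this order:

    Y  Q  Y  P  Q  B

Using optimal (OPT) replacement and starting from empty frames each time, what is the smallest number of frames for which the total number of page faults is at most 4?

2

f=1: 6 faults
f=2: 4 faults
f=3: 4 faults
f=4: 4 faults
Smallest f with faults ≤ 4 is 2.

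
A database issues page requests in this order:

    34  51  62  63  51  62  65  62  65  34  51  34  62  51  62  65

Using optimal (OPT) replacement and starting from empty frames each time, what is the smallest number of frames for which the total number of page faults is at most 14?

f=1: 16 faults
f=2: 10 faults
f=3: 7 faults
f=4: 5 faults
f=5: 5 faults
Smallest f with faults ≤ 14 is 2.

2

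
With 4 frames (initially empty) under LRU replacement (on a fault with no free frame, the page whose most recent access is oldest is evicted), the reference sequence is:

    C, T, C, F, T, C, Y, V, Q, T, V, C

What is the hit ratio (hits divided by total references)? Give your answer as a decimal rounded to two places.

0.33

C: fault, frames [C]
T: fault, frames [C, T]
C: hit
F: fault, frames [T, C, F]
T: hit
C: hit
Y: fault, frames [F, T, C, Y]
V: fault, evict F, frames [T, C, Y, V]
Q: fault, evict T, frames [C, Y, V, Q]
T: fault, evict C, frames [Y, V, Q, T]
V: hit
C: fault, evict Y, frames [Q, T, V, C]
Hits: 4 of 12 references → 4/12 = 0.3333.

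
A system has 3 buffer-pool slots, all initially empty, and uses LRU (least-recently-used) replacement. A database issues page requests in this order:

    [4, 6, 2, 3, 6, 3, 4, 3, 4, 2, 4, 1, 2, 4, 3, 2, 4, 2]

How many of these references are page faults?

4 → miss, frames (4)
6 → miss, frames (4 6)
2 → miss, frames (4 6 2)
3 → miss, evict 4, frames (6 2 3)
6 → hit
3 → hit
4 → miss, evict 2, frames (6 3 4)
3 → hit
4 → hit
2 → miss, evict 6, frames (3 4 2)
4 → hit
1 → miss, evict 3, frames (2 4 1)
2 → hit
4 → hit
3 → miss, evict 1, frames (2 4 3)
2 → hit
4 → hit
2 → hit
Page faults: 8.

8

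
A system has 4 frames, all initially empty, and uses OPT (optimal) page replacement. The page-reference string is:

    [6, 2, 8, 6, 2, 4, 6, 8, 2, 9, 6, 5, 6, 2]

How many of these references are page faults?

6 -> fault, frames {6}
2 -> fault, frames {6,2}
8 -> fault, frames {6,2,8}
6 -> hit
2 -> hit
4 -> fault, frames {6,2,8,4}
6 -> hit
8 -> hit
2 -> hit
9 -> fault, evict 4, frames {6,2,8,9}
6 -> hit
5 -> fault, evict 9, frames {6,2,8,5}
6 -> hit
2 -> hit
Page faults: 6.

6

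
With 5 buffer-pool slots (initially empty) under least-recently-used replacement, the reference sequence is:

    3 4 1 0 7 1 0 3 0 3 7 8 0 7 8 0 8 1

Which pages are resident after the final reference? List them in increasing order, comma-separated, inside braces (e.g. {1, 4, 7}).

{0, 1, 3, 7, 8}

3: miss, frames [3]
4: miss, frames [3, 4]
1: miss, frames [3, 4, 1]
0: miss, frames [3, 4, 1, 0]
7: miss, frames [3, 4, 1, 0, 7]
1: hit
0: hit
3: hit
0: hit
3: hit
7: hit
8: miss, evict 4, frames [1, 0, 3, 7, 8]
0: hit
7: hit
8: hit
0: hit
8: hit
1: hit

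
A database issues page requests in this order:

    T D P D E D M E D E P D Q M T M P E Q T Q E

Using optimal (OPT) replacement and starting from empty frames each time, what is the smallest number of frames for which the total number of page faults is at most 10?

f=1: 22 faults
f=2: 14 faults
f=3: 10 faults
f=4: 8 faults
f=5: 6 faults
f=6: 6 faults
Smallest f with faults ≤ 10 is 3.

3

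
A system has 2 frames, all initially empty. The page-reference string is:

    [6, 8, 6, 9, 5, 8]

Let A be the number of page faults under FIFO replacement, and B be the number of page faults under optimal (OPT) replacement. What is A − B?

1

Under FIFO: F F . F F F → 5 faults.
Under OPT: F F . F F . → 4 faults.
A − B = 5 − 4 = 1.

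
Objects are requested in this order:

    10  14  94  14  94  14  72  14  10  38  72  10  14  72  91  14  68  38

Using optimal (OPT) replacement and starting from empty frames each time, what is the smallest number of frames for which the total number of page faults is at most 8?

f=1: 18 faults
f=2: 11 faults
f=3: 8 faults
f=4: 7 faults
f=5: 7 faults
f=6: 7 faults
f=7: 7 faults
Smallest f with faults ≤ 8 is 3.

3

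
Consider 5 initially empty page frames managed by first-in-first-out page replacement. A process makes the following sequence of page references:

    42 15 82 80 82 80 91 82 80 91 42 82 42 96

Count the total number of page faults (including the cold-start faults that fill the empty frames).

6

42 -> fault, frames {42}
15 -> fault, frames {42,15}
82 -> fault, frames {42,15,82}
80 -> fault, frames {42,15,82,80}
82 -> hit
80 -> hit
91 -> fault, frames {42,15,82,80,91}
82 -> hit
80 -> hit
91 -> hit
42 -> hit
82 -> hit
42 -> hit
96 -> fault, evict 42, frames {15,82,80,91,96}
Page faults: 6.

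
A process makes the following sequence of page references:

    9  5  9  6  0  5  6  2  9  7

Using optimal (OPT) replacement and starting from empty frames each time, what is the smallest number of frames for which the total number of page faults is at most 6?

4

f=1: 10 faults
f=2: 8 faults
f=3: 7 faults
f=4: 6 faults
f=5: 6 faults
f=6: 6 faults
Smallest f with faults ≤ 6 is 4.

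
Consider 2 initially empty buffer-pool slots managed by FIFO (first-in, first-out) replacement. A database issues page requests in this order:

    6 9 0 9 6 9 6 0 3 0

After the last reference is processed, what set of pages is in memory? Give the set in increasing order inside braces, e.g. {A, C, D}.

{0, 3}

6 -> fault, frames [6]
9 -> fault, frames [6, 9]
0 -> fault, evict 6, frames [9, 0]
9 -> hit
6 -> fault, evict 9, frames [0, 6]
9 -> fault, evict 0, frames [6, 9]
6 -> hit
0 -> fault, evict 6, frames [9, 0]
3 -> fault, evict 9, frames [0, 3]
0 -> hit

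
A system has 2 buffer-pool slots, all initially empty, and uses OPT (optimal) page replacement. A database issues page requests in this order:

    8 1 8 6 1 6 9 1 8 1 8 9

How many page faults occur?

6

8 → fault, frames [8]
1 → fault, frames [8, 1]
8 → hit
6 → fault, evict 8, frames [1, 6]
1 → hit
6 → hit
9 → fault, evict 6, frames [1, 9]
1 → hit
8 → fault, evict 9, frames [1, 8]
1 → hit
8 → hit
9 → fault, evict 8, frames [1, 9]
Page faults: 6.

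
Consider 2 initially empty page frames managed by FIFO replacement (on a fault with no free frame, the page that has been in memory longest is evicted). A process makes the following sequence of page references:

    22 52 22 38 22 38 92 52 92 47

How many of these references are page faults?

22 -> fault, frames [22]
52 -> fault, frames [22, 52]
22 -> hit
38 -> fault, evict 22, frames [52, 38]
22 -> fault, evict 52, frames [38, 22]
38 -> hit
92 -> fault, evict 38, frames [22, 92]
52 -> fault, evict 22, frames [92, 52]
92 -> hit
47 -> fault, evict 92, frames [52, 47]
Page faults: 7.

7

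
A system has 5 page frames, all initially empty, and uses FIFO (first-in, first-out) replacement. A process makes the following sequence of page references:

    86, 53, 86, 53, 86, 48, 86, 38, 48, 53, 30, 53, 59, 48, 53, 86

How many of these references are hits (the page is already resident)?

9

86 -> miss, frames {86}
53 -> miss, frames {86,53}
86 -> hit
53 -> hit
86 -> hit
48 -> miss, frames {86,53,48}
86 -> hit
38 -> miss, frames {86,53,48,38}
48 -> hit
53 -> hit
30 -> miss, frames {86,53,48,38,30}
53 -> hit
59 -> miss, evict 86, frames {53,48,38,30,59}
48 -> hit
53 -> hit
86 -> miss, evict 53, frames {48,38,30,59,86}
Hits: 9.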